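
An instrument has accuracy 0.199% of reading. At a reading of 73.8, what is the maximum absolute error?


Absolute error = (accuracy% / 100) * reading.
Error = (0.199 / 100) * 73.8
Error = 0.00199 * 73.8
Error = 0.1469

0.1469


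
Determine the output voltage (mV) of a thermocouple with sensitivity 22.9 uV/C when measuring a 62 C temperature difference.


The thermocouple output V = sensitivity * dT.
V = 22.9 uV/C * 62 C
V = 1419.8 uV
V = 1.42 mV

1.42 mV


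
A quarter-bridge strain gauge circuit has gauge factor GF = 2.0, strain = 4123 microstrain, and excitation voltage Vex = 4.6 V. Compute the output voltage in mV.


Quarter bridge output: Vout = (GF * epsilon * Vex) / 4.
Vout = (2.0 * 4123e-6 * 4.6) / 4
Vout = 0.0379316 / 4 V
Vout = 0.0094829 V = 9.4829 mV

9.4829 mV


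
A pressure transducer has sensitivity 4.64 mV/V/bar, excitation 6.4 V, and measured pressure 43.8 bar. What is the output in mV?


Output = sensitivity * Vex * P.
Vout = 4.64 * 6.4 * 43.8
Vout = 29.696 * 43.8
Vout = 1300.68 mV

1300.68 mV


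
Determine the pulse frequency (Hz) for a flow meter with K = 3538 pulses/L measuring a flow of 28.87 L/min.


Frequency = K * Q / 60 (converting L/min to L/s).
f = 3538 * 28.87 / 60
f = 102142.06 / 60
f = 1702.37 Hz

1702.37 Hz


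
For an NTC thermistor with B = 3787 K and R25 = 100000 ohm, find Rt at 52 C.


NTC thermistor equation: Rt = R25 * exp(B * (1/T - 1/T25)).
T in Kelvin: 325.15 K, T25 = 298.15 K
1/T - 1/T25 = 1/325.15 - 1/298.15 = -0.00027851
B * (1/T - 1/T25) = 3787 * -0.00027851 = -1.0547
Rt = 100000 * exp(-1.0547) = 34828.7 ohm

34828.7 ohm


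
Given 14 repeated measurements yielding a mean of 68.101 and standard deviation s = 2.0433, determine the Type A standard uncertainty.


The standard uncertainty for Type A evaluation is u = s / sqrt(n).
u = 2.0433 / sqrt(14)
u = 2.0433 / 3.7417
u = 0.5461

0.5461


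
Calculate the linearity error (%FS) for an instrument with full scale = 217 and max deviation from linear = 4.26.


Linearity error = (max deviation / full scale) * 100%.
Linearity = (4.26 / 217) * 100
Linearity = 1.963 %FS

1.963 %FS


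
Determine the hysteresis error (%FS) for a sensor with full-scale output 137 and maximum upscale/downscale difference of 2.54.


Hysteresis = (max difference / full scale) * 100%.
H = (2.54 / 137) * 100
H = 1.854 %FS

1.854 %FS


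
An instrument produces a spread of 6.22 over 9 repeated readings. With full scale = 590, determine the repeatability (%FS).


Repeatability = (spread / full scale) * 100%.
R = (6.22 / 590) * 100
R = 1.054 %FS

1.054 %FS


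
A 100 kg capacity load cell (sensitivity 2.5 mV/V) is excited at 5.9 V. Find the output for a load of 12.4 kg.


Vout = rated_output * Vex * (load / capacity).
Vout = 2.5 * 5.9 * (12.4 / 100)
Vout = 2.5 * 5.9 * 0.124
Vout = 1.829 mV

1.829 mV


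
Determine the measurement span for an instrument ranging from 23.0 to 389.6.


Span = upper range - lower range.
Span = 389.6 - (23.0)
Span = 366.6

366.6


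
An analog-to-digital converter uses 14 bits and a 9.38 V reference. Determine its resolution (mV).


The resolution (LSB) of an ADC is Vref / 2^n.
LSB = 9.38 / 2^14
LSB = 9.38 / 16384
LSB = 0.00057251 V = 0.57250977 mV

0.57250977 mV


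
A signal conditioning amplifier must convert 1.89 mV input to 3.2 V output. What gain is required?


Gain = Vout / Vin (converting to same units).
G = 3.2 V / 1.89 mV
G = 3200.0 mV / 1.89 mV
G = 1693.12

1693.12


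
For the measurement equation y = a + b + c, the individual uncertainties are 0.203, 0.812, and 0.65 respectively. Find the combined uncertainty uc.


For a sum of independent quantities, uc = sqrt(u1^2 + u2^2 + u3^2).
uc = sqrt(0.203^2 + 0.812^2 + 0.65^2)
uc = sqrt(0.041209 + 0.659344 + 0.4225)
uc = 1.0597

1.0597


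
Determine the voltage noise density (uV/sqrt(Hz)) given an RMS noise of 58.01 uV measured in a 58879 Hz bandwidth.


Noise spectral density = Vrms / sqrt(BW).
NSD = 58.01 / sqrt(58879)
NSD = 58.01 / 242.65
NSD = 0.2391 uV/sqrt(Hz)

0.2391 uV/sqrt(Hz)


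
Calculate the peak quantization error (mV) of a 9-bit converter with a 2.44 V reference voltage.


The maximum quantization error is +/- LSB/2.
LSB = Vref / 2^n = 2.44 / 512 = 0.00476562 V
Max error = LSB / 2 = 0.00476562 / 2 = 0.00238281 V
Max error = 2.3828 mV

2.3828 mV


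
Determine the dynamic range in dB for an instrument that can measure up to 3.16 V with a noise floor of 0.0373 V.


Dynamic range = 20 * log10(Vmax / Vnoise).
DR = 20 * log10(3.16 / 0.0373)
DR = 20 * log10(84.72)
DR = 38.56 dB

38.56 dB


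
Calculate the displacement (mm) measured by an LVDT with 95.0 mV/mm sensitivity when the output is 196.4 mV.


Displacement = Vout / sensitivity.
d = 196.4 / 95.0
d = 2.067 mm

2.067 mm


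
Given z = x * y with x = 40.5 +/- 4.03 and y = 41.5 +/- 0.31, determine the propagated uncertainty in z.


For a product z = x*y, the relative uncertainty is:
uz/z = sqrt((ux/x)^2 + (uy/y)^2)
Relative uncertainties: ux/x = 4.03/40.5 = 0.099506
uy/y = 0.31/41.5 = 0.00747
z = 40.5 * 41.5 = 1680.8
uz = 1680.8 * sqrt(0.099506^2 + 0.00747^2) = 167.716

167.716


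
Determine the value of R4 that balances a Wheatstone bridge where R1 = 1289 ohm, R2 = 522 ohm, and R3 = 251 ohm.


At balance: R1*R4 = R2*R3, so R4 = R2*R3/R1.
R4 = 522 * 251 / 1289
R4 = 131022 / 1289
R4 = 101.65 ohm

101.65 ohm


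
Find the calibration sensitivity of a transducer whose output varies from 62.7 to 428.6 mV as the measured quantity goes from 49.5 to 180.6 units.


Sensitivity = (y2 - y1) / (x2 - x1).
S = (428.6 - 62.7) / (180.6 - 49.5)
S = 365.9 / 131.1
S = 2.791 mV/unit

2.791 mV/unit


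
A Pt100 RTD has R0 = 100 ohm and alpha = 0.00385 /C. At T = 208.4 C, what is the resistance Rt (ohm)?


The RTD equation: Rt = R0 * (1 + alpha * T).
Rt = 100 * (1 + 0.00385 * 208.4)
Rt = 100 * (1 + 0.80234)
Rt = 100 * 1.80234
Rt = 180.234 ohm

180.234 ohm


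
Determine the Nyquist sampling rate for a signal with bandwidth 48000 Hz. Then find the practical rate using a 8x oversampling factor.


By Nyquist theorem, fs_min = 2 * fmax.
fs_min = 2 * 48000 = 96000 Hz
Practical rate = 8 * fs_min = 8 * 96000 = 768000 Hz

fs_min = 96000 Hz, fs_practical = 768000 Hz


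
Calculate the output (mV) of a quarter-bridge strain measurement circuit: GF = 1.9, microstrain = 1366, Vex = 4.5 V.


Quarter bridge output: Vout = (GF * epsilon * Vex) / 4.
Vout = (1.9 * 1366e-6 * 4.5) / 4
Vout = 0.0116793 / 4 V
Vout = 0.00291983 V = 2.9198 mV

2.9198 mV


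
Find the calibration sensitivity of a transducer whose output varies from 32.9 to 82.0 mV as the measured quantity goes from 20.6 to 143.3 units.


Sensitivity = (y2 - y1) / (x2 - x1).
S = (82.0 - 32.9) / (143.3 - 20.6)
S = 49.1 / 122.7
S = 0.4002 mV/unit

0.4002 mV/unit


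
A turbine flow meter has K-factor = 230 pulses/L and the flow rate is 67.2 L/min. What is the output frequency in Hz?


Frequency = K * Q / 60 (converting L/min to L/s).
f = 230 * 67.2 / 60
f = 15456.0 / 60
f = 257.6 Hz

257.6 Hz


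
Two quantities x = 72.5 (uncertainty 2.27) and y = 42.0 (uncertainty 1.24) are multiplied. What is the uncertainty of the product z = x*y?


For a product z = x*y, the relative uncertainty is:
uz/z = sqrt((ux/x)^2 + (uy/y)^2)
Relative uncertainties: ux/x = 2.27/72.5 = 0.03131
uy/y = 1.24/42.0 = 0.029524
z = 72.5 * 42.0 = 3045.0
uz = 3045.0 * sqrt(0.03131^2 + 0.029524^2) = 131.041

131.041


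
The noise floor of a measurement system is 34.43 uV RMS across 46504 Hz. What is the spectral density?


Noise spectral density = Vrms / sqrt(BW).
NSD = 34.43 / sqrt(46504)
NSD = 34.43 / 215.6479
NSD = 0.1597 uV/sqrt(Hz)

0.1597 uV/sqrt(Hz)


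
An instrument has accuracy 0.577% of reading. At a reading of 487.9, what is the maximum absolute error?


Absolute error = (accuracy% / 100) * reading.
Error = (0.577 / 100) * 487.9
Error = 0.00577 * 487.9
Error = 2.8152

2.8152


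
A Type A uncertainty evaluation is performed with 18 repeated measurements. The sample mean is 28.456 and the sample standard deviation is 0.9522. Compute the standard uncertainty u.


The standard uncertainty for Type A evaluation is u = s / sqrt(n).
u = 0.9522 / sqrt(18)
u = 0.9522 / 4.2426
u = 0.2244

0.2244


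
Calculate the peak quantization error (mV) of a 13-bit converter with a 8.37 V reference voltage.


The maximum quantization error is +/- LSB/2.
LSB = Vref / 2^n = 8.37 / 8192 = 0.00102173 V
Max error = LSB / 2 = 0.00102173 / 2 = 0.00051086 V
Max error = 0.5109 mV

0.5109 mV


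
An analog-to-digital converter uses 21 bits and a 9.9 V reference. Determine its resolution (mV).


The resolution (LSB) of an ADC is Vref / 2^n.
LSB = 9.9 / 2^21
LSB = 9.9 / 2097152
LSB = 4.72e-06 V = 0.00472069 mV

0.00472069 mV


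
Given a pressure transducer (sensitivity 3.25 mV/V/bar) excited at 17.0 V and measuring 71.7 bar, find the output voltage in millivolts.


Output = sensitivity * Vex * P.
Vout = 3.25 * 17.0 * 71.7
Vout = 55.25 * 71.7
Vout = 3961.43 mV

3961.43 mV


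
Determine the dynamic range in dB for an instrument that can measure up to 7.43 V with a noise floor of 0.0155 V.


Dynamic range = 20 * log10(Vmax / Vnoise).
DR = 20 * log10(7.43 / 0.0155)
DR = 20 * log10(479.35)
DR = 53.61 dB

53.61 dB


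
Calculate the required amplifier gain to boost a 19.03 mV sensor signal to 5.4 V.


Gain = Vout / Vin (converting to same units).
G = 5.4 V / 19.03 mV
G = 5400.0 mV / 19.03 mV
G = 283.76

283.76


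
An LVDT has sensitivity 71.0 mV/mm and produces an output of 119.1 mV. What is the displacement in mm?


Displacement = Vout / sensitivity.
d = 119.1 / 71.0
d = 1.677 mm

1.677 mm


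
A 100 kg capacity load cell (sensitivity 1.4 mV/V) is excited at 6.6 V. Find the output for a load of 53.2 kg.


Vout = rated_output * Vex * (load / capacity).
Vout = 1.4 * 6.6 * (53.2 / 100)
Vout = 1.4 * 6.6 * 0.532
Vout = 4.916 mV

4.916 mV


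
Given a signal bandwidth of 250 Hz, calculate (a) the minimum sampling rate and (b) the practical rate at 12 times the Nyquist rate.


By Nyquist theorem, fs_min = 2 * fmax.
fs_min = 2 * 250 = 500 Hz
Practical rate = 12 * fs_min = 12 * 500 = 6000 Hz

fs_min = 500 Hz, fs_practical = 6000 Hz


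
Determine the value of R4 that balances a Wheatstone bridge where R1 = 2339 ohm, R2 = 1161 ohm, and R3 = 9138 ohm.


At balance: R1*R4 = R2*R3, so R4 = R2*R3/R1.
R4 = 1161 * 9138 / 2339
R4 = 10609218 / 2339
R4 = 4535.79 ohm

4535.79 ohm


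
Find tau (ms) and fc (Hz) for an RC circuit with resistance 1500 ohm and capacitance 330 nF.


Time constant: tau = R * C.
tau = 1500 * 3.30e-07 = 0.000495 s
tau = 0.495 ms
Cutoff frequency: fc = 1 / (2*pi*R*C).
fc = 1 / (2*pi*0.000495) = 321.53 Hz

tau = 0.495 ms, fc = 321.53 Hz


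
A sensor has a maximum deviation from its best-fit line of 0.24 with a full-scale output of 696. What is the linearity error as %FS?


Linearity error = (max deviation / full scale) * 100%.
Linearity = (0.24 / 696) * 100
Linearity = 0.034 %FS

0.034 %FS


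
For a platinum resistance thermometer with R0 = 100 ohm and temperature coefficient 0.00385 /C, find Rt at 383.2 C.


The RTD equation: Rt = R0 * (1 + alpha * T).
Rt = 100 * (1 + 0.00385 * 383.2)
Rt = 100 * (1 + 1.47532)
Rt = 100 * 2.47532
Rt = 247.532 ohm

247.532 ohm


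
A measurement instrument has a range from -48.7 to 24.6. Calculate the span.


Span = upper range - lower range.
Span = 24.6 - (-48.7)
Span = 73.3

73.3


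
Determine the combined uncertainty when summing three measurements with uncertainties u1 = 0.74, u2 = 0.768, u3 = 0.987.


For a sum of independent quantities, uc = sqrt(u1^2 + u2^2 + u3^2).
uc = sqrt(0.74^2 + 0.768^2 + 0.987^2)
uc = sqrt(0.5476 + 0.589824 + 0.974169)
uc = 1.4531

1.4531


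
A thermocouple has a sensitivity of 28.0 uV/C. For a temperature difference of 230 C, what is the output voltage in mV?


The thermocouple output V = sensitivity * dT.
V = 28.0 uV/C * 230 C
V = 6440.0 uV
V = 6.44 mV

6.44 mV


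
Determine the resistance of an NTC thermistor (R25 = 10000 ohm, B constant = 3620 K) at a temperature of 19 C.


NTC thermistor equation: Rt = R25 * exp(B * (1/T - 1/T25)).
T in Kelvin: 292.15 K, T25 = 298.15 K
1/T - 1/T25 = 1/292.15 - 1/298.15 = 6.888e-05
B * (1/T - 1/T25) = 3620 * 6.888e-05 = 0.2494
Rt = 10000 * exp(0.2494) = 12832.0 ohm

12832.0 ohm


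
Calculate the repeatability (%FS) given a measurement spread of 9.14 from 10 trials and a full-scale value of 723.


Repeatability = (spread / full scale) * 100%.
R = (9.14 / 723) * 100
R = 1.264 %FS

1.264 %FS


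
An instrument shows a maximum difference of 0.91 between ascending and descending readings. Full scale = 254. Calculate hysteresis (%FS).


Hysteresis = (max difference / full scale) * 100%.
H = (0.91 / 254) * 100
H = 0.358 %FS

0.358 %FS


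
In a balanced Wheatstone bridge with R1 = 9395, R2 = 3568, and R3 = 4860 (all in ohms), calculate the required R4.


At balance: R1*R4 = R2*R3, so R4 = R2*R3/R1.
R4 = 3568 * 4860 / 9395
R4 = 17340480 / 9395
R4 = 1845.71 ohm

1845.71 ohm


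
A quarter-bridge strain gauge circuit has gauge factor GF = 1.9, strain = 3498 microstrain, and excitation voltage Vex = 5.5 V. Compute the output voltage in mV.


Quarter bridge output: Vout = (GF * epsilon * Vex) / 4.
Vout = (1.9 * 3498e-6 * 5.5) / 4
Vout = 0.0365541 / 4 V
Vout = 0.00913852 V = 9.1385 mV

9.1385 mV


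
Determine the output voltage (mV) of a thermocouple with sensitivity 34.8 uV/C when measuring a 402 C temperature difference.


The thermocouple output V = sensitivity * dT.
V = 34.8 uV/C * 402 C
V = 13989.6 uV
V = 13.99 mV

13.99 mV


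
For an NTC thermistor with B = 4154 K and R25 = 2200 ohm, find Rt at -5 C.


NTC thermistor equation: Rt = R25 * exp(B * (1/T - 1/T25)).
T in Kelvin: 268.15 K, T25 = 298.15 K
1/T - 1/T25 = 1/268.15 - 1/298.15 = 0.00037524
B * (1/T - 1/T25) = 4154 * 0.00037524 = 1.5587
Rt = 2200 * exp(1.5587) = 10456.3 ohm

10456.3 ohm


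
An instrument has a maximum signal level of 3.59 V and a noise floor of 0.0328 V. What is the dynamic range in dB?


Dynamic range = 20 * log10(Vmax / Vnoise).
DR = 20 * log10(3.59 / 0.0328)
DR = 20 * log10(109.45)
DR = 40.78 dB

40.78 dB


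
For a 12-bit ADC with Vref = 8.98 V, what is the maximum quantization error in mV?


The maximum quantization error is +/- LSB/2.
LSB = Vref / 2^n = 8.98 / 4096 = 0.00219238 V
Max error = LSB / 2 = 0.00219238 / 2 = 0.00109619 V
Max error = 1.0962 mV

1.0962 mV


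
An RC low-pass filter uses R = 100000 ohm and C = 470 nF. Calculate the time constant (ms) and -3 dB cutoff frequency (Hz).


Time constant: tau = R * C.
tau = 100000 * 4.70e-07 = 0.047 s
tau = 47.0 ms
Cutoff frequency: fc = 1 / (2*pi*R*C).
fc = 1 / (2*pi*0.047) = 3.39 Hz

tau = 47.0 ms, fc = 3.39 Hz


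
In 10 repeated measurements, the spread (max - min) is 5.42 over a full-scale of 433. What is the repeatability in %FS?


Repeatability = (spread / full scale) * 100%.
R = (5.42 / 433) * 100
R = 1.252 %FS

1.252 %FS


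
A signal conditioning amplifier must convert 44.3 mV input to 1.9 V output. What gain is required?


Gain = Vout / Vin (converting to same units).
G = 1.9 V / 44.3 mV
G = 1900.0 mV / 44.3 mV
G = 42.89

42.89


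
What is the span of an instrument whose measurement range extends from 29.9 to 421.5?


Span = upper range - lower range.
Span = 421.5 - (29.9)
Span = 391.6

391.6


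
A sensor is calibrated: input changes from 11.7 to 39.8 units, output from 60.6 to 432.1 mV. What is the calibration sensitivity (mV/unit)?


Sensitivity = (y2 - y1) / (x2 - x1).
S = (432.1 - 60.6) / (39.8 - 11.7)
S = 371.5 / 28.1
S = 13.2206 mV/unit

13.2206 mV/unit


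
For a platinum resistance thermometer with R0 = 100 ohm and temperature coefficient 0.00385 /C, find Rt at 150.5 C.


The RTD equation: Rt = R0 * (1 + alpha * T).
Rt = 100 * (1 + 0.00385 * 150.5)
Rt = 100 * (1 + 0.579425)
Rt = 100 * 1.579425
Rt = 157.942 ohm

157.942 ohm


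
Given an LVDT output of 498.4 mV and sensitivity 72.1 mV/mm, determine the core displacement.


Displacement = Vout / sensitivity.
d = 498.4 / 72.1
d = 6.913 mm

6.913 mm


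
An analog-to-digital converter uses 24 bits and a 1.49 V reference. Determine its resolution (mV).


The resolution (LSB) of an ADC is Vref / 2^n.
LSB = 1.49 / 2^24
LSB = 1.49 / 16777216
LSB = 9e-08 V = 8.881e-05 mV

8.881e-05 mV


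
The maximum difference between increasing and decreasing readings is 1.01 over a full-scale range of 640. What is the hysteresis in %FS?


Hysteresis = (max difference / full scale) * 100%.
H = (1.01 / 640) * 100
H = 0.158 %FS

0.158 %FS


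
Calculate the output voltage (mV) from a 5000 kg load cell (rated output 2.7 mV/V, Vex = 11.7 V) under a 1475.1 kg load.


Vout = rated_output * Vex * (load / capacity).
Vout = 2.7 * 11.7 * (1475.1 / 5000)
Vout = 2.7 * 11.7 * 0.29502
Vout = 9.32 mV

9.32 mV


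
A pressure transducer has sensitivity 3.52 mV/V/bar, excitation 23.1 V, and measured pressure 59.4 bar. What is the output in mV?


Output = sensitivity * Vex * P.
Vout = 3.52 * 23.1 * 59.4
Vout = 81.312 * 59.4
Vout = 4829.93 mV

4829.93 mV


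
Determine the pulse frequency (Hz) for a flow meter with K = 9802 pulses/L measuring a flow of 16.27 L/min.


Frequency = K * Q / 60 (converting L/min to L/s).
f = 9802 * 16.27 / 60
f = 159478.54 / 60
f = 2657.98 Hz

2657.98 Hz


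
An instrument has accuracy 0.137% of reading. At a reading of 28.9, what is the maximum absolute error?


Absolute error = (accuracy% / 100) * reading.
Error = (0.137 / 100) * 28.9
Error = 0.00137 * 28.9
Error = 0.0396

0.0396


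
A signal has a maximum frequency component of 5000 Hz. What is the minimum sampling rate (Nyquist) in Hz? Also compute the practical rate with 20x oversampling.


By Nyquist theorem, fs_min = 2 * fmax.
fs_min = 2 * 5000 = 10000 Hz
Practical rate = 20 * fs_min = 20 * 10000 = 200000 Hz

fs_min = 10000 Hz, fs_practical = 200000 Hz


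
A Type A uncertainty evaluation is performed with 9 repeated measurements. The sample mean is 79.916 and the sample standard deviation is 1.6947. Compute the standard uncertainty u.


The standard uncertainty for Type A evaluation is u = s / sqrt(n).
u = 1.6947 / sqrt(9)
u = 1.6947 / 3.0
u = 0.5649

0.5649


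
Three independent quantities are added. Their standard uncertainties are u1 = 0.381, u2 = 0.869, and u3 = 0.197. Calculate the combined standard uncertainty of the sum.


For a sum of independent quantities, uc = sqrt(u1^2 + u2^2 + u3^2).
uc = sqrt(0.381^2 + 0.869^2 + 0.197^2)
uc = sqrt(0.145161 + 0.755161 + 0.038809)
uc = 0.9691

0.9691


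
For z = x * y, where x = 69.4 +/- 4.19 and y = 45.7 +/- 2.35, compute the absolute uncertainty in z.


For a product z = x*y, the relative uncertainty is:
uz/z = sqrt((ux/x)^2 + (uy/y)^2)
Relative uncertainties: ux/x = 4.19/69.4 = 0.060375
uy/y = 2.35/45.7 = 0.051422
z = 69.4 * 45.7 = 3171.6
uz = 3171.6 * sqrt(0.060375^2 + 0.051422^2) = 251.524

251.524


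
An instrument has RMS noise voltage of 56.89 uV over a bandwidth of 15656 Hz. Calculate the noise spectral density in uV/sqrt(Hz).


Noise spectral density = Vrms / sqrt(BW).
NSD = 56.89 / sqrt(15656)
NSD = 56.89 / 125.1239
NSD = 0.4547 uV/sqrt(Hz)

0.4547 uV/sqrt(Hz)


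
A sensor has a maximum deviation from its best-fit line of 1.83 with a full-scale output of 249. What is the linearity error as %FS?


Linearity error = (max deviation / full scale) * 100%.
Linearity = (1.83 / 249) * 100
Linearity = 0.735 %FS

0.735 %FS


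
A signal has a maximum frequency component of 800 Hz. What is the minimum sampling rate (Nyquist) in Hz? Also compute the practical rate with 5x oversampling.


By Nyquist theorem, fs_min = 2 * fmax.
fs_min = 2 * 800 = 1600 Hz
Practical rate = 5 * fs_min = 5 * 1600 = 8000 Hz

fs_min = 1600 Hz, fs_practical = 8000 Hz


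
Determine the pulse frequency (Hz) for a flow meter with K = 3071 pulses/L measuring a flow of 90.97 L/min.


Frequency = K * Q / 60 (converting L/min to L/s).
f = 3071 * 90.97 / 60
f = 279368.87 / 60
f = 4656.15 Hz

4656.15 Hz


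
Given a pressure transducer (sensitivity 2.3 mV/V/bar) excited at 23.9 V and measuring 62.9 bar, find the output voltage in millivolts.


Output = sensitivity * Vex * P.
Vout = 2.3 * 23.9 * 62.9
Vout = 54.97 * 62.9
Vout = 3457.61 mV

3457.61 mV


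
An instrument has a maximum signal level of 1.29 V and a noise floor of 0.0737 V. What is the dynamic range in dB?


Dynamic range = 20 * log10(Vmax / Vnoise).
DR = 20 * log10(1.29 / 0.0737)
DR = 20 * log10(17.5)
DR = 24.86 dB

24.86 dB


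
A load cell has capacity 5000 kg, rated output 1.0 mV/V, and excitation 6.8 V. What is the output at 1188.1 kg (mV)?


Vout = rated_output * Vex * (load / capacity).
Vout = 1.0 * 6.8 * (1188.1 / 5000)
Vout = 1.0 * 6.8 * 0.23762
Vout = 1.616 mV

1.616 mV


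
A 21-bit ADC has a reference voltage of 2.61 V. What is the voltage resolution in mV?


The resolution (LSB) of an ADC is Vref / 2^n.
LSB = 2.61 / 2^21
LSB = 2.61 / 2097152
LSB = 1.24e-06 V = 0.00124454 mV

0.00124454 mV


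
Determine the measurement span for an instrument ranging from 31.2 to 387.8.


Span = upper range - lower range.
Span = 387.8 - (31.2)
Span = 356.6

356.6


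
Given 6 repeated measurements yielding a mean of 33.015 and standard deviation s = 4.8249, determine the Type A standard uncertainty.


The standard uncertainty for Type A evaluation is u = s / sqrt(n).
u = 4.8249 / sqrt(6)
u = 4.8249 / 2.4495
u = 1.9698

1.9698


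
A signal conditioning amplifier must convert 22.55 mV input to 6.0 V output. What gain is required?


Gain = Vout / Vin (converting to same units).
G = 6.0 V / 22.55 mV
G = 6000.0 mV / 22.55 mV
G = 266.08

266.08


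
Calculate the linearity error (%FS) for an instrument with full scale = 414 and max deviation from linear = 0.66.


Linearity error = (max deviation / full scale) * 100%.
Linearity = (0.66 / 414) * 100
Linearity = 0.159 %FS

0.159 %FS


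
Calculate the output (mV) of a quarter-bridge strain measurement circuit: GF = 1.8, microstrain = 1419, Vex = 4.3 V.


Quarter bridge output: Vout = (GF * epsilon * Vex) / 4.
Vout = (1.8 * 1419e-6 * 4.3) / 4
Vout = 0.01098306 / 4 V
Vout = 0.00274576 V = 2.7458 mV

2.7458 mV


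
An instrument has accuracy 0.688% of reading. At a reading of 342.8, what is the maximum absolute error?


Absolute error = (accuracy% / 100) * reading.
Error = (0.688 / 100) * 342.8
Error = 0.00688 * 342.8
Error = 2.3585

2.3585


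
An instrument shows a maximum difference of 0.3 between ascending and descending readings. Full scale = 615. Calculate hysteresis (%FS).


Hysteresis = (max difference / full scale) * 100%.
H = (0.3 / 615) * 100
H = 0.049 %FS

0.049 %FS


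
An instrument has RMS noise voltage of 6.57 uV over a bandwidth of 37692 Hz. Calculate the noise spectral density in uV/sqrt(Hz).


Noise spectral density = Vrms / sqrt(BW).
NSD = 6.57 / sqrt(37692)
NSD = 6.57 / 194.1443
NSD = 0.0338 uV/sqrt(Hz)

0.0338 uV/sqrt(Hz)


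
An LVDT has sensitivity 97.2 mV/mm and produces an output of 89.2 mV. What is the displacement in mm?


Displacement = Vout / sensitivity.
d = 89.2 / 97.2
d = 0.918 mm

0.918 mm


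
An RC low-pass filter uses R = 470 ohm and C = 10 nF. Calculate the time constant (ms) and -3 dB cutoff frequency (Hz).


Time constant: tau = R * C.
tau = 470 * 1.00e-08 = 4.7e-06 s
tau = 0.0047 ms
Cutoff frequency: fc = 1 / (2*pi*R*C).
fc = 1 / (2*pi*4.7e-06) = 33862.75 Hz

tau = 0.0047 ms, fc = 33862.75 Hz


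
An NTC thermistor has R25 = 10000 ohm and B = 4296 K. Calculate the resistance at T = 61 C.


NTC thermistor equation: Rt = R25 * exp(B * (1/T - 1/T25)).
T in Kelvin: 334.15 K, T25 = 298.15 K
1/T - 1/T25 = 1/334.15 - 1/298.15 = -0.00036135
B * (1/T - 1/T25) = 4296 * -0.00036135 = -1.5524
Rt = 10000 * exp(-1.5524) = 2117.5 ohm

2117.5 ohm


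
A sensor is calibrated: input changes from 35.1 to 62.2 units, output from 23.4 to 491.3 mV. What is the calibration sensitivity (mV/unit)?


Sensitivity = (y2 - y1) / (x2 - x1).
S = (491.3 - 23.4) / (62.2 - 35.1)
S = 467.9 / 27.1
S = 17.2657 mV/unit

17.2657 mV/unit


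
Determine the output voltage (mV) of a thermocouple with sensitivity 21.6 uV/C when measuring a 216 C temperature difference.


The thermocouple output V = sensitivity * dT.
V = 21.6 uV/C * 216 C
V = 4665.6 uV
V = 4.666 mV

4.666 mV


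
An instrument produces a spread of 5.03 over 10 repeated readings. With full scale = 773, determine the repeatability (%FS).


Repeatability = (spread / full scale) * 100%.
R = (5.03 / 773) * 100
R = 0.651 %FS

0.651 %FS


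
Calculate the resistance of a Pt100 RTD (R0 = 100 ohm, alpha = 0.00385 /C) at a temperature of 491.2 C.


The RTD equation: Rt = R0 * (1 + alpha * T).
Rt = 100 * (1 + 0.00385 * 491.2)
Rt = 100 * (1 + 1.89112)
Rt = 100 * 2.89112
Rt = 289.112 ohm

289.112 ohm


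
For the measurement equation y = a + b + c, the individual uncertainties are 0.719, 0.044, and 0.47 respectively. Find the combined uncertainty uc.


For a sum of independent quantities, uc = sqrt(u1^2 + u2^2 + u3^2).
uc = sqrt(0.719^2 + 0.044^2 + 0.47^2)
uc = sqrt(0.516961 + 0.001936 + 0.2209)
uc = 0.8601

0.8601


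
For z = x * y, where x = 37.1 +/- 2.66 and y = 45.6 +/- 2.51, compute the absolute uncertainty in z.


For a product z = x*y, the relative uncertainty is:
uz/z = sqrt((ux/x)^2 + (uy/y)^2)
Relative uncertainties: ux/x = 2.66/37.1 = 0.071698
uy/y = 2.51/45.6 = 0.055044
z = 37.1 * 45.6 = 1691.8
uz = 1691.8 * sqrt(0.071698^2 + 0.055044^2) = 152.919

152.919


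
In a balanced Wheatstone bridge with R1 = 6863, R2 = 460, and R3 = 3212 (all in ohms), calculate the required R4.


At balance: R1*R4 = R2*R3, so R4 = R2*R3/R1.
R4 = 460 * 3212 / 6863
R4 = 1477520 / 6863
R4 = 215.29 ohm

215.29 ohm


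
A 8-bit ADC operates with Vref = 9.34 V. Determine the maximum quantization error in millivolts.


The maximum quantization error is +/- LSB/2.
LSB = Vref / 2^n = 9.34 / 256 = 0.03648437 V
Max error = LSB / 2 = 0.03648437 / 2 = 0.01824219 V
Max error = 18.2422 mV

18.2422 mV


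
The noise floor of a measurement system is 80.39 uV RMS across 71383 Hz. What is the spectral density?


Noise spectral density = Vrms / sqrt(BW).
NSD = 80.39 / sqrt(71383)
NSD = 80.39 / 267.176
NSD = 0.3009 uV/sqrt(Hz)

0.3009 uV/sqrt(Hz)


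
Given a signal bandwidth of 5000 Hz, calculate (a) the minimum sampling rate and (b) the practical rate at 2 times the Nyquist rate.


By Nyquist theorem, fs_min = 2 * fmax.
fs_min = 2 * 5000 = 10000 Hz
Practical rate = 2 * fs_min = 2 * 10000 = 20000 Hz

fs_min = 10000 Hz, fs_practical = 20000 Hz


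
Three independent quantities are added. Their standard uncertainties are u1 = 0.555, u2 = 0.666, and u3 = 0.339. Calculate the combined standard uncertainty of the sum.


For a sum of independent quantities, uc = sqrt(u1^2 + u2^2 + u3^2).
uc = sqrt(0.555^2 + 0.666^2 + 0.339^2)
uc = sqrt(0.308025 + 0.443556 + 0.114921)
uc = 0.9309

0.9309


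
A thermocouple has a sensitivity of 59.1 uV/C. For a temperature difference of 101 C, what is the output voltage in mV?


The thermocouple output V = sensitivity * dT.
V = 59.1 uV/C * 101 C
V = 5969.1 uV
V = 5.969 mV

5.969 mV


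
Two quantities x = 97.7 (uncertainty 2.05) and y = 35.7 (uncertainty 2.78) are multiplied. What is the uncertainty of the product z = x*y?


For a product z = x*y, the relative uncertainty is:
uz/z = sqrt((ux/x)^2 + (uy/y)^2)
Relative uncertainties: ux/x = 2.05/97.7 = 0.020983
uy/y = 2.78/35.7 = 0.077871
z = 97.7 * 35.7 = 3487.9
uz = 3487.9 * sqrt(0.020983^2 + 0.077871^2) = 281.293

281.293


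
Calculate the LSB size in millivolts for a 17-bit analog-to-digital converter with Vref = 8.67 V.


The resolution (LSB) of an ADC is Vref / 2^n.
LSB = 8.67 / 2^17
LSB = 8.67 / 131072
LSB = 6.615e-05 V = 0.06614685 mV

0.06614685 mV


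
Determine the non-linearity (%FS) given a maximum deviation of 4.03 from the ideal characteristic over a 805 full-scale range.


Linearity error = (max deviation / full scale) * 100%.
Linearity = (4.03 / 805) * 100
Linearity = 0.501 %FS

0.501 %FS


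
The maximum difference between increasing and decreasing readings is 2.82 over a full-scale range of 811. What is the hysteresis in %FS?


Hysteresis = (max difference / full scale) * 100%.
H = (2.82 / 811) * 100
H = 0.348 %FS

0.348 %FS


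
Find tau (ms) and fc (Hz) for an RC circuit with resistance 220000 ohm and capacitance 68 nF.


Time constant: tau = R * C.
tau = 220000 * 6.80e-08 = 0.01496 s
tau = 14.96 ms
Cutoff frequency: fc = 1 / (2*pi*R*C).
fc = 1 / (2*pi*0.01496) = 10.64 Hz

tau = 14.96 ms, fc = 10.64 Hz


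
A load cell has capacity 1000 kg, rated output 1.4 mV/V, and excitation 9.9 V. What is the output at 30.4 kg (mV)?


Vout = rated_output * Vex * (load / capacity).
Vout = 1.4 * 9.9 * (30.4 / 1000)
Vout = 1.4 * 9.9 * 0.0304
Vout = 0.421 mV

0.421 mV


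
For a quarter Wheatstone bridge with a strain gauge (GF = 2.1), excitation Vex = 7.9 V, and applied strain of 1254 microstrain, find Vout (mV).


Quarter bridge output: Vout = (GF * epsilon * Vex) / 4.
Vout = (2.1 * 1254e-6 * 7.9) / 4
Vout = 0.02080386 / 4 V
Vout = 0.00520097 V = 5.201 mV

5.201 mV


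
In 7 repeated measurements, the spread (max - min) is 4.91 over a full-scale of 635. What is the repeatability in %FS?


Repeatability = (spread / full scale) * 100%.
R = (4.91 / 635) * 100
R = 0.773 %FS

0.773 %FS


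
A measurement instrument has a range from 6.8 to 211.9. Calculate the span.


Span = upper range - lower range.
Span = 211.9 - (6.8)
Span = 205.1

205.1


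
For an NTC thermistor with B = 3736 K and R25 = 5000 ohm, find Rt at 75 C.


NTC thermistor equation: Rt = R25 * exp(B * (1/T - 1/T25)).
T in Kelvin: 348.15 K, T25 = 298.15 K
1/T - 1/T25 = 1/348.15 - 1/298.15 = -0.00048169
B * (1/T - 1/T25) = 3736 * -0.00048169 = -1.7996
Rt = 5000 * exp(-1.7996) = 826.8 ohm

826.8 ohm


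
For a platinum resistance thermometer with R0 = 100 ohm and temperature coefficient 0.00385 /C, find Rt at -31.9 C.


The RTD equation: Rt = R0 * (1 + alpha * T).
Rt = 100 * (1 + 0.00385 * -31.9)
Rt = 100 * (1 + -0.122815)
Rt = 100 * 0.877185
Rt = 87.719 ohm

87.719 ohm


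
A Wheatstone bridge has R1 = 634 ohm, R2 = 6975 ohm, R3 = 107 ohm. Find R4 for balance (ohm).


At balance: R1*R4 = R2*R3, so R4 = R2*R3/R1.
R4 = 6975 * 107 / 634
R4 = 746325 / 634
R4 = 1177.17 ohm

1177.17 ohm


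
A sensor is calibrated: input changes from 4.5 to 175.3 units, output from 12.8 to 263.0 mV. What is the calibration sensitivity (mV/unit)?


Sensitivity = (y2 - y1) / (x2 - x1).
S = (263.0 - 12.8) / (175.3 - 4.5)
S = 250.2 / 170.8
S = 1.4649 mV/unit

1.4649 mV/unit


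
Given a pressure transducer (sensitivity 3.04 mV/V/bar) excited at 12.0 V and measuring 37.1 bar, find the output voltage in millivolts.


Output = sensitivity * Vex * P.
Vout = 3.04 * 12.0 * 37.1
Vout = 36.48 * 37.1
Vout = 1353.41 mV

1353.41 mV


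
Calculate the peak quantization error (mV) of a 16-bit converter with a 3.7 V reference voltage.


The maximum quantization error is +/- LSB/2.
LSB = Vref / 2^n = 3.7 / 65536 = 5.646e-05 V
Max error = LSB / 2 = 5.646e-05 / 2 = 2.823e-05 V
Max error = 0.0282 mV

0.0282 mV


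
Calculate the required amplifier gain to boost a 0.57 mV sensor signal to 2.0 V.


Gain = Vout / Vin (converting to same units).
G = 2.0 V / 0.57 mV
G = 2000.0 mV / 0.57 mV
G = 3508.77

3508.77


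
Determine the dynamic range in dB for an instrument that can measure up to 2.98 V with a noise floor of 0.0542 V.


Dynamic range = 20 * log10(Vmax / Vnoise).
DR = 20 * log10(2.98 / 0.0542)
DR = 20 * log10(54.98)
DR = 34.8 dB

34.8 dB


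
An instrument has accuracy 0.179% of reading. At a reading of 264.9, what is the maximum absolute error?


Absolute error = (accuracy% / 100) * reading.
Error = (0.179 / 100) * 264.9
Error = 0.00179 * 264.9
Error = 0.4742

0.4742


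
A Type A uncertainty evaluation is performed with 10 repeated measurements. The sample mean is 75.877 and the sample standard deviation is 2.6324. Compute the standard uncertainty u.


The standard uncertainty for Type A evaluation is u = s / sqrt(n).
u = 2.6324 / sqrt(10)
u = 2.6324 / 3.1623
u = 0.8324

0.8324


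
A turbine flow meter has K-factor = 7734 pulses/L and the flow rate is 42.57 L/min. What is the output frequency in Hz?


Frequency = K * Q / 60 (converting L/min to L/s).
f = 7734 * 42.57 / 60
f = 329236.38 / 60
f = 5487.27 Hz

5487.27 Hz


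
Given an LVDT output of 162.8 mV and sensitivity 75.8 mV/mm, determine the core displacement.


Displacement = Vout / sensitivity.
d = 162.8 / 75.8
d = 2.148 mm

2.148 mm


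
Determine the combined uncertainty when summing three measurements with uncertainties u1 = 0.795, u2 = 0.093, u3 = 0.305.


For a sum of independent quantities, uc = sqrt(u1^2 + u2^2 + u3^2).
uc = sqrt(0.795^2 + 0.093^2 + 0.305^2)
uc = sqrt(0.632025 + 0.008649 + 0.093025)
uc = 0.8566

0.8566


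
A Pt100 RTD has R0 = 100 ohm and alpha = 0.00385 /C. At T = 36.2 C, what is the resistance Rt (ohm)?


The RTD equation: Rt = R0 * (1 + alpha * T).
Rt = 100 * (1 + 0.00385 * 36.2)
Rt = 100 * (1 + 0.13937)
Rt = 100 * 1.13937
Rt = 113.937 ohm

113.937 ohm


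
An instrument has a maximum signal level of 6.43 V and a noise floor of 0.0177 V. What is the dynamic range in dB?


Dynamic range = 20 * log10(Vmax / Vnoise).
DR = 20 * log10(6.43 / 0.0177)
DR = 20 * log10(363.28)
DR = 51.2 dB

51.2 dB


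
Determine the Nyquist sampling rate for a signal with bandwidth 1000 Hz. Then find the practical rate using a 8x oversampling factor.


By Nyquist theorem, fs_min = 2 * fmax.
fs_min = 2 * 1000 = 2000 Hz
Practical rate = 8 * fs_min = 8 * 2000 = 16000 Hz

fs_min = 2000 Hz, fs_practical = 16000 Hz


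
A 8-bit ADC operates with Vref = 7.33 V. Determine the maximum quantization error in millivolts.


The maximum quantization error is +/- LSB/2.
LSB = Vref / 2^n = 7.33 / 256 = 0.02863281 V
Max error = LSB / 2 = 0.02863281 / 2 = 0.01431641 V
Max error = 14.3164 mV

14.3164 mV


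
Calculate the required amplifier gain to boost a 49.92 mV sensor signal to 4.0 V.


Gain = Vout / Vin (converting to same units).
G = 4.0 V / 49.92 mV
G = 4000.0 mV / 49.92 mV
G = 80.13

80.13


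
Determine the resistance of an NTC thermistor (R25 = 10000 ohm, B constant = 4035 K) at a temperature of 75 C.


NTC thermistor equation: Rt = R25 * exp(B * (1/T - 1/T25)).
T in Kelvin: 348.15 K, T25 = 298.15 K
1/T - 1/T25 = 1/348.15 - 1/298.15 = -0.00048169
B * (1/T - 1/T25) = 4035 * -0.00048169 = -1.9436
Rt = 10000 * exp(-1.9436) = 1431.8 ohm

1431.8 ohm


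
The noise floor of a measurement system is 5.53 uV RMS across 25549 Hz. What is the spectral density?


Noise spectral density = Vrms / sqrt(BW).
NSD = 5.53 / sqrt(25549)
NSD = 5.53 / 159.8405
NSD = 0.0346 uV/sqrt(Hz)

0.0346 uV/sqrt(Hz)


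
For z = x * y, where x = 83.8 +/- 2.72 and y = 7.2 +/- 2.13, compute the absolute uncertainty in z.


For a product z = x*y, the relative uncertainty is:
uz/z = sqrt((ux/x)^2 + (uy/y)^2)
Relative uncertainties: ux/x = 2.72/83.8 = 0.032458
uy/y = 2.13/7.2 = 0.295833
z = 83.8 * 7.2 = 603.4
uz = 603.4 * sqrt(0.032458^2 + 0.295833^2) = 179.565

179.565


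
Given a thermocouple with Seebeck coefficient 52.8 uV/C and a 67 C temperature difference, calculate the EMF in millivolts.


The thermocouple output V = sensitivity * dT.
V = 52.8 uV/C * 67 C
V = 3537.6 uV
V = 3.538 mV

3.538 mV


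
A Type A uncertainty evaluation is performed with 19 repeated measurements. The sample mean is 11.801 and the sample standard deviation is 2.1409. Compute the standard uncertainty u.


The standard uncertainty for Type A evaluation is u = s / sqrt(n).
u = 2.1409 / sqrt(19)
u = 2.1409 / 4.3589
u = 0.4912

0.4912


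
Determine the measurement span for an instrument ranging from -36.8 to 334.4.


Span = upper range - lower range.
Span = 334.4 - (-36.8)
Span = 371.2

371.2


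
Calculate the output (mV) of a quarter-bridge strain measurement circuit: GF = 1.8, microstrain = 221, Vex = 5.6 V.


Quarter bridge output: Vout = (GF * epsilon * Vex) / 4.
Vout = (1.8 * 221e-6 * 5.6) / 4
Vout = 0.00222768 / 4 V
Vout = 0.00055692 V = 0.5569 mV

0.5569 mV


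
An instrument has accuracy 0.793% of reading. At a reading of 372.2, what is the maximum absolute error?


Absolute error = (accuracy% / 100) * reading.
Error = (0.793 / 100) * 372.2
Error = 0.00793 * 372.2
Error = 2.9515

2.9515


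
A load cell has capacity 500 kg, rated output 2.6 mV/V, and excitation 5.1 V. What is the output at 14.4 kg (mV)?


Vout = rated_output * Vex * (load / capacity).
Vout = 2.6 * 5.1 * (14.4 / 500)
Vout = 2.6 * 5.1 * 0.0288
Vout = 0.382 mV

0.382 mV


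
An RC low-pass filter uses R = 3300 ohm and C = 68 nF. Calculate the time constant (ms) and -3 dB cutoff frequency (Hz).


Time constant: tau = R * C.
tau = 3300 * 6.80e-08 = 0.0002244 s
tau = 0.2244 ms
Cutoff frequency: fc = 1 / (2*pi*R*C).
fc = 1 / (2*pi*0.0002244) = 709.25 Hz

tau = 0.2244 ms, fc = 709.25 Hz


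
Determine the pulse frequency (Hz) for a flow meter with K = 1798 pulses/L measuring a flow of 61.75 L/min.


Frequency = K * Q / 60 (converting L/min to L/s).
f = 1798 * 61.75 / 60
f = 111026.5 / 60
f = 1850.44 Hz

1850.44 Hz


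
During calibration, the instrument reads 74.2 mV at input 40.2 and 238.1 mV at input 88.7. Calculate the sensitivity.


Sensitivity = (y2 - y1) / (x2 - x1).
S = (238.1 - 74.2) / (88.7 - 40.2)
S = 163.9 / 48.5
S = 3.3794 mV/unit

3.3794 mV/unit


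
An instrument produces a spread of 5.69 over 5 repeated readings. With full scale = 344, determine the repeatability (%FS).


Repeatability = (spread / full scale) * 100%.
R = (5.69 / 344) * 100
R = 1.654 %FS

1.654 %FS


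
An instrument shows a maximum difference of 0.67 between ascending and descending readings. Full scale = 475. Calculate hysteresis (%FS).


Hysteresis = (max difference / full scale) * 100%.
H = (0.67 / 475) * 100
H = 0.141 %FS

0.141 %FS


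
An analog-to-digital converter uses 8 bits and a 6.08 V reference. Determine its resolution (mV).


The resolution (LSB) of an ADC is Vref / 2^n.
LSB = 6.08 / 2^8
LSB = 6.08 / 256
LSB = 0.02375 V = 23.75 mV

23.75 mV


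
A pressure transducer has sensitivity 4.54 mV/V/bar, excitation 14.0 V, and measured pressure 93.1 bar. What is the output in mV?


Output = sensitivity * Vex * P.
Vout = 4.54 * 14.0 * 93.1
Vout = 63.56 * 93.1
Vout = 5917.44 mV

5917.44 mV


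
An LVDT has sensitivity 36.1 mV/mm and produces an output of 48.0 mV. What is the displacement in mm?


Displacement = Vout / sensitivity.
d = 48.0 / 36.1
d = 1.33 mm

1.33 mm


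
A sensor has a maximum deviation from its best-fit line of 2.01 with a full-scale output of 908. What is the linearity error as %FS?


Linearity error = (max deviation / full scale) * 100%.
Linearity = (2.01 / 908) * 100
Linearity = 0.221 %FS

0.221 %FS


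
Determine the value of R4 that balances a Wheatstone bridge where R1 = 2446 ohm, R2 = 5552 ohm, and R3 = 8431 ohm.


At balance: R1*R4 = R2*R3, so R4 = R2*R3/R1.
R4 = 5552 * 8431 / 2446
R4 = 46808912 / 2446
R4 = 19136.92 ohm

19136.92 ohm


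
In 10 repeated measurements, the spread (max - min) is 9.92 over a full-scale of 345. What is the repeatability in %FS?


Repeatability = (spread / full scale) * 100%.
R = (9.92 / 345) * 100
R = 2.875 %FS

2.875 %FS


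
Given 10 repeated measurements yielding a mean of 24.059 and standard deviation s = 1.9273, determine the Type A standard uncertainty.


The standard uncertainty for Type A evaluation is u = s / sqrt(n).
u = 1.9273 / sqrt(10)
u = 1.9273 / 3.1623
u = 0.6095

0.6095
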